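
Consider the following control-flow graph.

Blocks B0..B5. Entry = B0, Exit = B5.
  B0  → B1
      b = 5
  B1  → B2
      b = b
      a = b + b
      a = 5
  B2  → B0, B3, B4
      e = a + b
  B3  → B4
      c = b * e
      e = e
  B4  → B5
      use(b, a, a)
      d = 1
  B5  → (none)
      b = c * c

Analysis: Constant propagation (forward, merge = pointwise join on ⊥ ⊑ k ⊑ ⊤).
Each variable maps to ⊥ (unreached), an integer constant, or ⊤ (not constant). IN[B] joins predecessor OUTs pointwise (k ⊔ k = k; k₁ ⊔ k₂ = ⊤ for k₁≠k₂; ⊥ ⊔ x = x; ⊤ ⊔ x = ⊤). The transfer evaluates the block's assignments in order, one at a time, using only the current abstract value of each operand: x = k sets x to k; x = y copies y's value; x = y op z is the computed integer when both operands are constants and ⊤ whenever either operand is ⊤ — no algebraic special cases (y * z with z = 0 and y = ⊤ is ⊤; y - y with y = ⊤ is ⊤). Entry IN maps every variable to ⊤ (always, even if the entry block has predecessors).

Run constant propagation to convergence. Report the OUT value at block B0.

Converged values:
  B0:  IN=(all ⊤)  OUT={b:5; rest ⊤}
  B1:  IN={b:5; rest ⊤}  OUT={a:5, b:5; rest ⊤}
  B2:  IN={a:5, b:5; rest ⊤}  OUT={a:5, b:5, e:10; rest ⊤}
  B3:  IN={a:5, b:5, e:10; rest ⊤}  OUT={a:5, b:5, c:50, e:10; rest ⊤}
  B4:  IN={a:5, b:5, e:10; rest ⊤}  OUT={a:5, b:5, d:1, e:10; rest ⊤}
  B5:  IN={a:5, b:5, d:1, e:10; rest ⊤}  OUT={a:5, d:1, e:10; rest ⊤}

Merge at B0 (entry node, so the boundary value (all ⊤) is joined with the incoming edge(s)): IN[B0] = (all ⊤) ⊔ OUT[B2] = {a: ⊤, b: ⊤, c: ⊤, d: ⊤, e: ⊤, f: ⊤}
Applying B0's transfer function to that IN value gives OUT[B0] (row B0 above).

Answer: {a: ⊤, b: 5, c: ⊤, d: ⊤, e: ⊤, f: ⊤}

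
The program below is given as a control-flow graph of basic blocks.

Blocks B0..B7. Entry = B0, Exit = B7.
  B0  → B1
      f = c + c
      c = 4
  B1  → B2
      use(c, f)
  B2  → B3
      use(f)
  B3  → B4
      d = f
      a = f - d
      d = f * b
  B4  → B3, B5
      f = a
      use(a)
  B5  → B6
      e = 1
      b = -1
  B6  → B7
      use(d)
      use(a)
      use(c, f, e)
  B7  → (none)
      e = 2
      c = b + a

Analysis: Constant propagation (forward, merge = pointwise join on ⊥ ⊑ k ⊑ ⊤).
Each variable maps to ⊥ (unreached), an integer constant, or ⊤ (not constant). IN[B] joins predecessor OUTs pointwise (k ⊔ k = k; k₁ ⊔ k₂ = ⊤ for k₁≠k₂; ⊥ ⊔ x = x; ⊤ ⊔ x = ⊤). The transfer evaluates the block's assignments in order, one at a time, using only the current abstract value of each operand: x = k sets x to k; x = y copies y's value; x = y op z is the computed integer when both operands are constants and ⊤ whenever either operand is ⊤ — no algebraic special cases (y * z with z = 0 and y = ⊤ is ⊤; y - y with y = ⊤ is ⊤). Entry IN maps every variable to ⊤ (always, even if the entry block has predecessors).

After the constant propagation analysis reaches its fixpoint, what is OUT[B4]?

Per-block solution:
  B0:   IN=(all ⊤)   OUT={c:4; rest ⊤}
  B1:   IN={c:4; rest ⊤}   OUT={c:4; rest ⊤}
  B2:   IN={c:4; rest ⊤}   OUT={c:4; rest ⊤}
  B3:   IN={c:4; rest ⊤}   OUT={c:4; rest ⊤}
  B4:   IN={c:4; rest ⊤}   OUT={c:4; rest ⊤}
  B5:   IN={c:4; rest ⊤}   OUT={b:-1, c:4, e:1; rest ⊤}
  B6:   IN={b:-1, c:4, e:1; rest ⊤}   OUT={b:-1, c:4, e:1; rest ⊤}
  B7:   IN={b:-1, c:4, e:1; rest ⊤}   OUT={b:-1, e:2; rest ⊤}

Merge at B4: IN[B4] = OUT[B3] = {a: ⊤, b: ⊤, c: 4, d: ⊤, e: ⊤, f: ⊤}
Applying B4's transfer function to that IN value gives OUT[B4] (row B4 above).

Answer: {a: ⊤, b: ⊤, c: 4, d: ⊤, e: ⊤, f: ⊤}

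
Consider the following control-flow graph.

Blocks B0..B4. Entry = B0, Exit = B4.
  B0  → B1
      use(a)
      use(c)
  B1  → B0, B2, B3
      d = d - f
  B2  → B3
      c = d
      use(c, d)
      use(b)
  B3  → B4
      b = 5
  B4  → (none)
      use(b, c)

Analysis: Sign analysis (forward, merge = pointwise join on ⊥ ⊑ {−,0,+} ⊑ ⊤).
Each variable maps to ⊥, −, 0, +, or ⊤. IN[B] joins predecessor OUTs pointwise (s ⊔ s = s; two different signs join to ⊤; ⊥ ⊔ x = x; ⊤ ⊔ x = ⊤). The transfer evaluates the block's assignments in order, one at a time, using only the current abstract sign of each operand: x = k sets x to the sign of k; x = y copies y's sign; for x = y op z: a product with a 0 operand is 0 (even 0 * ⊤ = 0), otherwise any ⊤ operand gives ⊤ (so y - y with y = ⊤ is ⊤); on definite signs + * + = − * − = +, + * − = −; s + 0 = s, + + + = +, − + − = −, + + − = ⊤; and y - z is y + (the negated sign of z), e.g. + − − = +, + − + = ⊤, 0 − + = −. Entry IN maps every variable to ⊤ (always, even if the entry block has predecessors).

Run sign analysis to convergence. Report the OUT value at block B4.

Fixpoint table:
  B0: | IN=(all ⊤) | OUT=(all ⊤)
  B1: | IN=(all ⊤) | OUT=(all ⊤)
  B2: | IN=(all ⊤) | OUT=(all ⊤)
  B3: | IN=(all ⊤) | OUT={b:+; rest ⊤}
  B4: | IN={b:+; rest ⊤} | OUT={b:+; rest ⊤}

Merge at B4: IN[B4] = OUT[B3] = {a: ⊤, b: +, c: ⊤, d: ⊤, e: ⊤, f: ⊤}
Applying B4's transfer function to that IN value gives OUT[B4] (row B4 above).

Answer: {a: ⊤, b: +, c: ⊤, d: ⊤, e: ⊤, f: ⊤}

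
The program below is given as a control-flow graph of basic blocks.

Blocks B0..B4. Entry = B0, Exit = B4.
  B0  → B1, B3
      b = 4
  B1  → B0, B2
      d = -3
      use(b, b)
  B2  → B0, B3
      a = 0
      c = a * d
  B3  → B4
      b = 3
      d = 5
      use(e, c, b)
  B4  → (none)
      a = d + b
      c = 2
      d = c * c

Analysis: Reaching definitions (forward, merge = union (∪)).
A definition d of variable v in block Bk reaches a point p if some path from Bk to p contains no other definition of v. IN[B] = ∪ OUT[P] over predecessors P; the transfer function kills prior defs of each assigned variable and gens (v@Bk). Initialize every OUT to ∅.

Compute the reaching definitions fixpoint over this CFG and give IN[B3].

Converged values:
  B0:  IN={a@B2, b@B0, c@B2, d@B1}  OUT={a@B2, b@B0, c@B2, d@B1}
  B1:  IN={a@B2, b@B0, c@B2, d@B1}  OUT={a@B2, b@B0, c@B2, d@B1}
  B2:  IN={a@B2, b@B0, c@B2, d@B1}  OUT={a@B2, b@B0, c@B2, d@B1}
  B3:  IN={a@B2, b@B0, c@B2, d@B1}  OUT={a@B2, b@B3, c@B2, d@B3}
  B4:  IN={a@B2, b@B3, c@B2, d@B3}  OUT={a@B4, b@B3, c@B4, d@B4}

Merge at B3: IN[B3] = OUT[B0] ⊔ OUT[B2] = {a@B2, b@B0, c@B2, d@B1}

Answer: {a@B2, b@B0, c@B2, d@B1}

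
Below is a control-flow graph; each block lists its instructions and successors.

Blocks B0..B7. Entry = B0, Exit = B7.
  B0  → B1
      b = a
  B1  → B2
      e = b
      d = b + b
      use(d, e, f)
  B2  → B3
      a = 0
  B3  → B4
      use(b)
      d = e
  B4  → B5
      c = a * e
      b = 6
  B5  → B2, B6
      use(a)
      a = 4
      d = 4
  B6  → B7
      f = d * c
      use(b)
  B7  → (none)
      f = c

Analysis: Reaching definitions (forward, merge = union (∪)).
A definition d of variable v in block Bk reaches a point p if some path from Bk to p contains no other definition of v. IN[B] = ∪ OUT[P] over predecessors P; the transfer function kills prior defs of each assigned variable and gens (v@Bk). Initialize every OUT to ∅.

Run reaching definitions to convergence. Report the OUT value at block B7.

Fixpoint table:
  B0: | IN={} | OUT={b@B0}
  B1: | IN={b@B0} | OUT={b@B0, d@B1, e@B1}
  B2: | IN={a@B5, b@B0, b@B4, c@B4, d@B1, d@B5, e@B1} | OUT={a@B2, b@B0, b@B4, c@B4, d@B1, d@B5, e@B1}
  B3: | IN={a@B2, b@B0, b@B4, c@B4, d@B1, d@B5, e@B1} | OUT={a@B2, b@B0, b@B4, c@B4, d@B3, e@B1}
  B4: | IN={a@B2, b@B0, b@B4, c@B4, d@B3, e@B1} | OUT={a@B2, b@B4, c@B4, d@B3, e@B1}
  B5: | IN={a@B2, b@B4, c@B4, d@B3, e@B1} | OUT={a@B5, b@B4, c@B4, d@B5, e@B1}
  B6: | IN={a@B5, b@B4, c@B4, d@B5, e@B1} | OUT={a@B5, b@B4, c@B4, d@B5, e@B1, f@B6}
  B7: | IN={a@B5, b@B4, c@B4, d@B5, e@B1, f@B6} | OUT={a@B5, b@B4, c@B4, d@B5, e@B1, f@B7}

Merge at B7: IN[B7] = OUT[B6] = {a@B5, b@B4, c@B4, d@B5, e@B1, f@B6}
Applying B7's transfer function to that IN value gives OUT[B7] (row B7 above).

Answer: {a@B5, b@B4, c@B4, d@B5, e@B1, f@B7}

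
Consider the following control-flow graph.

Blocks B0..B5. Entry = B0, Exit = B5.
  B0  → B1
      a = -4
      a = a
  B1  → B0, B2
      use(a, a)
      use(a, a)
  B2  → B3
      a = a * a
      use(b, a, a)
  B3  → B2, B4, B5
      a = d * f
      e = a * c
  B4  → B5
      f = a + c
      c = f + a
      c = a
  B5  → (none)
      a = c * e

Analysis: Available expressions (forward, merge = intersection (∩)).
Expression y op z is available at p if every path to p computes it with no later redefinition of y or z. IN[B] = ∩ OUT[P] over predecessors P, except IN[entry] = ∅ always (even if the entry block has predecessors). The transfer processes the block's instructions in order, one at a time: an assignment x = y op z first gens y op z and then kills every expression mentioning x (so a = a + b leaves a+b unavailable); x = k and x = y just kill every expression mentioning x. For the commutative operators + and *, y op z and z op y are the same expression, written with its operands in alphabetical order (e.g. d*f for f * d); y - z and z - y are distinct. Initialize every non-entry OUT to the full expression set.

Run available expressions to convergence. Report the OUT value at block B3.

Answer: {a*c, d*f}

Trace:
Fixpoint table:
  B0:   IN={}   OUT={}
  B1:   IN={}   OUT={}
  B2:   IN={}   OUT={}
  B3:   IN={}   OUT={a*c, d*f}
  B4:   IN={a*c, d*f}   OUT={a+f}
  B5:   IN={}   OUT={c*e}

Merge at B3: IN[B3] = OUT[B2] = {}
Applying B3's transfer function to that IN value gives OUT[B3] (row B3 above).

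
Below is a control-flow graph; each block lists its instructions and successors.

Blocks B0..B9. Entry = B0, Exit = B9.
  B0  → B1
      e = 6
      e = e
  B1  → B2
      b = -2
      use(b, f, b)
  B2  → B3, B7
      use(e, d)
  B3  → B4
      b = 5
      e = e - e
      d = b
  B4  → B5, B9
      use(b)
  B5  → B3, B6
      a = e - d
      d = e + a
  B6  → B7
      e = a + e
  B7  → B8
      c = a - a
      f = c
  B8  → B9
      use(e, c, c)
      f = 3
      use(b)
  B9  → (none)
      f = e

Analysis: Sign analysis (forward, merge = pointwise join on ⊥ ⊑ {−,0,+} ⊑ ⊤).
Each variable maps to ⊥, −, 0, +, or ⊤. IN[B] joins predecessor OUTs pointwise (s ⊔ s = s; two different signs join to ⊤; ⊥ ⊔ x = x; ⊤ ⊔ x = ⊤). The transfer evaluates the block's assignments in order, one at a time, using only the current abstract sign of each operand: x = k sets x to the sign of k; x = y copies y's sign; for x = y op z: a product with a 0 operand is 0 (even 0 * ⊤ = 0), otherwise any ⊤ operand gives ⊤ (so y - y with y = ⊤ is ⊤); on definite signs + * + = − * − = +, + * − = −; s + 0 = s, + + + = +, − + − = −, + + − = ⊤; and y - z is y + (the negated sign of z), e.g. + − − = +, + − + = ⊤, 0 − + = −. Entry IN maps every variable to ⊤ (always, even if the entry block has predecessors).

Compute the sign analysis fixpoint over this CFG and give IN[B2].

Fixpoint table:
  B0:  IN=(all ⊤)  OUT={e:+; rest ⊤}
  B1:  IN={e:+; rest ⊤}  OUT={b:-, e:+; rest ⊤}
  B2:  IN={b:-, e:+; rest ⊤}  OUT={b:-, e:+; rest ⊤}
  B3:  IN=(all ⊤)  OUT={b:+, d:+; rest ⊤}
  B4:  IN={b:+, d:+; rest ⊤}  OUT={b:+, d:+; rest ⊤}
  B5:  IN={b:+, d:+; rest ⊤}  OUT={b:+; rest ⊤}
  B6:  IN={b:+; rest ⊤}  OUT={b:+; rest ⊤}
  B7:  IN=(all ⊤)  OUT=(all ⊤)
  B8:  IN=(all ⊤)  OUT={f:+; rest ⊤}
  B9:  IN=(all ⊤)  OUT=(all ⊤)

Merge at B2: IN[B2] = OUT[B1] = {a: ⊤, b: -, c: ⊤, d: ⊤, e: +, f: ⊤}

Answer: {a: ⊤, b: -, c: ⊤, d: ⊤, e: +, f: ⊤}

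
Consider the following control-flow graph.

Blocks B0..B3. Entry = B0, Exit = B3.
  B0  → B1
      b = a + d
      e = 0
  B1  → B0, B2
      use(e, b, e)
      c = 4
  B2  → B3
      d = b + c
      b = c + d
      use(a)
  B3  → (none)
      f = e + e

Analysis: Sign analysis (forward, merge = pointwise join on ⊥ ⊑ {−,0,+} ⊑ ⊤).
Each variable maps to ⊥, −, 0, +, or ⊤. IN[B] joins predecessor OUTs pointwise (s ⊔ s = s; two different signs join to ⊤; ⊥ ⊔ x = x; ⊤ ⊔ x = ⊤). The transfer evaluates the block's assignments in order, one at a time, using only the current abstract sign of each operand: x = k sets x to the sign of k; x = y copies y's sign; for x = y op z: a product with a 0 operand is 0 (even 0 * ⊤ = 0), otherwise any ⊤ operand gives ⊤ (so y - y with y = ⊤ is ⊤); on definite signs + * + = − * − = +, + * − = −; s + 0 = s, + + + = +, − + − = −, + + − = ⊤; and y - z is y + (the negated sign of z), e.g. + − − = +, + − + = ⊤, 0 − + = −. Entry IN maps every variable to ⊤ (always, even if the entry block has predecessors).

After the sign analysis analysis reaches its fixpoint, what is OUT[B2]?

Fixpoint table:
  B0:  IN=(all ⊤)  OUT={e:0; rest ⊤}
  B1:  IN={e:0; rest ⊤}  OUT={c:+, e:0; rest ⊤}
  B2:  IN={c:+, e:0; rest ⊤}  OUT={c:+, e:0; rest ⊤}
  B3:  IN={c:+, e:0; rest ⊤}  OUT={c:+, e:0, f:0; rest ⊤}

Merge at B2: IN[B2] = OUT[B1] = {a: ⊤, b: ⊤, c: +, d: ⊤, e: 0, f: ⊤}
Applying B2's transfer function to that IN value gives OUT[B2] (row B2 above).

Answer: {a: ⊤, b: ⊤, c: +, d: ⊤, e: 0, f: ⊤}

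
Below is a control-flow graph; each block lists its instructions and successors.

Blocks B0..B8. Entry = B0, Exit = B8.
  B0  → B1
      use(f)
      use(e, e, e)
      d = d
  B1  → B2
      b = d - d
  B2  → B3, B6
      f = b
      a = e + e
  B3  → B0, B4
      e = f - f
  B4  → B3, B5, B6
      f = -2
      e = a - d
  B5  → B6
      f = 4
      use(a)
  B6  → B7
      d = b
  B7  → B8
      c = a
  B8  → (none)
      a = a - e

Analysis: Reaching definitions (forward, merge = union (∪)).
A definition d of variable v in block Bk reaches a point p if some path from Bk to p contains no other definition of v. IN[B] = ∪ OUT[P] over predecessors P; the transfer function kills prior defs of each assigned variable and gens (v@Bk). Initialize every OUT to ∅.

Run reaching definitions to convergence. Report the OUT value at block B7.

Answer: {a@B2, b@B1, c@B7, d@B6, e@B3, e@B4, f@B2, f@B4, f@B5}

Trace:
Fixpoint table:
  B0: | IN={a@B2, b@B1, d@B0, e@B3, f@B2, f@B4} | OUT={a@B2, b@B1, d@B0, e@B3, f@B2, f@B4}
  B1: | IN={a@B2, b@B1, d@B0, e@B3, f@B2, f@B4} | OUT={a@B2, b@B1, d@B0, e@B3, f@B2, f@B4}
  B2: | IN={a@B2, b@B1, d@B0, e@B3, f@B2, f@B4} | OUT={a@B2, b@B1, d@B0, e@B3, f@B2}
  B3: | IN={a@B2, b@B1, d@B0, e@B3, e@B4, f@B2, f@B4} | OUT={a@B2, b@B1, d@B0, e@B3, f@B2, f@B4}
  B4: | IN={a@B2, b@B1, d@B0, e@B3, f@B2, f@B4} | OUT={a@B2, b@B1, d@B0, e@B4, f@B4}
  B5: | IN={a@B2, b@B1, d@B0, e@B4, f@B4} | OUT={a@B2, b@B1, d@B0, e@B4, f@B5}
  B6: | IN={a@B2, b@B1, d@B0, e@B3, e@B4, f@B2, f@B4, f@B5} | OUT={a@B2, b@B1, d@B6, e@B3, e@B4, f@B2, f@B4, f@B5}
  B7: | IN={a@B2, b@B1, d@B6, e@B3, e@B4, f@B2, f@B4, f@B5} | OUT={a@B2, b@B1, c@B7, d@B6, e@B3, e@B4, f@B2, f@B4, f@B5}
  B8: | IN={a@B2, b@B1, c@B7, d@B6, e@B3, e@B4, f@B2, f@B4, f@B5} | OUT={a@B8, b@B1, c@B7, d@B6, e@B3, e@B4, f@B2, f@B4, f@B5}

Merge at B7: IN[B7] = OUT[B6] = {a@B2, b@B1, d@B6, e@B3, e@B4, f@B2, f@B4, f@B5}
Applying B7's transfer function to that IN value gives OUT[B7] (row B7 above).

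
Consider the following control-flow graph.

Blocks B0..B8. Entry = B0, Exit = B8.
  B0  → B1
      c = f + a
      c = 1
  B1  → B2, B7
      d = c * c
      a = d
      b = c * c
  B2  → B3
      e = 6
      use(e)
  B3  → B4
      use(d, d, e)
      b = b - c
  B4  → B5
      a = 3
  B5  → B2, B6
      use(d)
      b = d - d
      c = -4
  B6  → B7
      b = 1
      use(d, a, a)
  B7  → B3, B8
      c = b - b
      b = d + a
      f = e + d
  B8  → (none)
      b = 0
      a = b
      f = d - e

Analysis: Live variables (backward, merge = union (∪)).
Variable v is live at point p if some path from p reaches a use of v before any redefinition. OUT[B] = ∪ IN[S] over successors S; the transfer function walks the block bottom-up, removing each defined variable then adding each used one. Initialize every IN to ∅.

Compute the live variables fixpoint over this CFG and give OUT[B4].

Answer: {a, d, e}

Trace:
Fixpoint table:
  B0:   IN={a, e, f}   OUT={c, e}
  B1:   IN={c, e}   OUT={a, b, c, d, e}
  B2:   IN={b, c, d}   OUT={b, c, d, e}
  B3:   IN={b, c, d, e}   OUT={d, e}
  B4:   IN={d, e}   OUT={a, d, e}
  B5:   IN={a, d, e}   OUT={a, b, c, d, e}
  B6:   IN={a, d, e}   OUT={a, b, d, e}
  B7:   IN={a, b, d, e}   OUT={b, c, d, e}
  B8:   IN={d, e}   OUT={}

Merge at B4: OUT[B4] = IN[B5] = {a, d, e}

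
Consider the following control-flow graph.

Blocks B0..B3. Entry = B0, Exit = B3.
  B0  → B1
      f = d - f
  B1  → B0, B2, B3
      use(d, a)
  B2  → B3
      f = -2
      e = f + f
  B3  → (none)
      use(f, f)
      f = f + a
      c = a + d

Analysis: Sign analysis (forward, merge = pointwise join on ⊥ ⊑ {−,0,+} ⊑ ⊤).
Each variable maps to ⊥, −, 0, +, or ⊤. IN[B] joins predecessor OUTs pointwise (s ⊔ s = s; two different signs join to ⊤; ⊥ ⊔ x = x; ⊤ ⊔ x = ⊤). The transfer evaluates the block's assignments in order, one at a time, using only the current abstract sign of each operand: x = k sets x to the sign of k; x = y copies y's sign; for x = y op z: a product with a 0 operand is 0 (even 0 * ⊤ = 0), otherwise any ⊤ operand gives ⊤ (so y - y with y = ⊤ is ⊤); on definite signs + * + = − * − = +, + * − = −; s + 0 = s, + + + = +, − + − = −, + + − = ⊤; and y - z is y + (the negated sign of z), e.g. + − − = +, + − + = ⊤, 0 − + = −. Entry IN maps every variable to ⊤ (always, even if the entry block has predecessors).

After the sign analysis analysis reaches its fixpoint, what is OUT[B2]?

Answer: {a: ⊤, b: ⊤, c: ⊤, d: ⊤, e: -, f: -}

Derivation:
Fixpoint table:
  B0:  IN=(all ⊤)  OUT=(all ⊤)
  B1:  IN=(all ⊤)  OUT=(all ⊤)
  B2:  IN=(all ⊤)  OUT={e:-, f:-; rest ⊤}
  B3:  IN=(all ⊤)  OUT=(all ⊤)

Merge at B2: IN[B2] = OUT[B1] = {a: ⊤, b: ⊤, c: ⊤, d: ⊤, e: ⊤, f: ⊤}
Applying B2's transfer function to that IN value gives OUT[B2] (row B2 above).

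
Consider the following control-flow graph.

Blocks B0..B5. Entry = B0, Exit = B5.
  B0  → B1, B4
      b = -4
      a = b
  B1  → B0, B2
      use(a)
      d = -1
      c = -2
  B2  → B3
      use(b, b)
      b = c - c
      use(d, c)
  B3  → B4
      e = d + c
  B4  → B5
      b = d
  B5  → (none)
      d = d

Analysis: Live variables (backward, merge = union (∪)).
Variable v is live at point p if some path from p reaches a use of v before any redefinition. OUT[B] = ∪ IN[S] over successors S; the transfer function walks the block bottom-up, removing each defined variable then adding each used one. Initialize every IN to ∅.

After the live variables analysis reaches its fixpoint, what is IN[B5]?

Answer: {d}

Derivation:
Converged values:
  B0: | IN={d} | OUT={a, b, d}
  B1: | IN={a, b} | OUT={b, c, d}
  B2: | IN={b, c, d} | OUT={c, d}
  B3: | IN={c, d} | OUT={d}
  B4: | IN={d} | OUT={d}
  B5: | IN={d} | OUT={}

B5 is the boundary node: OUT[B5] = {}
Applying B5's transfer function to that OUT value gives IN[B5] (row B5 above).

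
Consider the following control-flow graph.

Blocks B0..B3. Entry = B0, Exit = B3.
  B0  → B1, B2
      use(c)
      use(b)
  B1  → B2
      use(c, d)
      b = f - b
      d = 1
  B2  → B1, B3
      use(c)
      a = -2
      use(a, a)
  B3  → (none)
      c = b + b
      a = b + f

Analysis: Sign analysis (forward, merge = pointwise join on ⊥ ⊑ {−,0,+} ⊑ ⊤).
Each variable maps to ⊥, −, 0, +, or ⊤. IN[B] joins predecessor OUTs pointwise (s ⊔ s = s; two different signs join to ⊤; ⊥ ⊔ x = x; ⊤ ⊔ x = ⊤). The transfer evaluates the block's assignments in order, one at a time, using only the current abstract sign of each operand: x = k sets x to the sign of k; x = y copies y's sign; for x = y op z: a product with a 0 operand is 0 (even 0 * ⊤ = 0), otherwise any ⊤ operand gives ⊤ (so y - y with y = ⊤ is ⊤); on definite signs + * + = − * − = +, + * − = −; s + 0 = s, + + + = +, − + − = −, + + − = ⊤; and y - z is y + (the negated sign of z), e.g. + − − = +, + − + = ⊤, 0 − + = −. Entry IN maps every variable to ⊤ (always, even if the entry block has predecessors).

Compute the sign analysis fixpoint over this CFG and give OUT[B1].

Per-block solution:
  B0: | IN=(all ⊤) | OUT=(all ⊤)
  B1: | IN=(all ⊤) | OUT={d:+; rest ⊤}
  B2: | IN=(all ⊤) | OUT={a:-; rest ⊤}
  B3: | IN={a:-; rest ⊤} | OUT=(all ⊤)

Merge at B1: IN[B1] = OUT[B0] ⊔ OUT[B2] = {a: ⊤, b: ⊤, c: ⊤, d: ⊤, e: ⊤, f: ⊤}
Applying B1's transfer function to that IN value gives OUT[B1] (row B1 above).

Answer: {a: ⊤, b: ⊤, c: ⊤, d: +, e: ⊤, f: ⊤}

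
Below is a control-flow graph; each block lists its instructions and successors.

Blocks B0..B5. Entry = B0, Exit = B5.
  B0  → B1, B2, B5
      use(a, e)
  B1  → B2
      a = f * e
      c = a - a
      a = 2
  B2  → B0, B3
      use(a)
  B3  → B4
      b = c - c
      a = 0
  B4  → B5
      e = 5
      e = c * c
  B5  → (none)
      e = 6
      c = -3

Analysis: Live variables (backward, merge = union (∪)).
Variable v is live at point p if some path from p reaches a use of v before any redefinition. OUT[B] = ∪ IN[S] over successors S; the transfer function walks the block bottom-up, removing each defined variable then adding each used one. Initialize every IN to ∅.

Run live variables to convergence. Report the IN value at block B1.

Per-block solution:
  B0:   IN={a, c, e, f}   OUT={a, c, e, f}
  B1:   IN={e, f}   OUT={a, c, e, f}
  B2:   IN={a, c, e, f}   OUT={a, c, e, f}
  B3:   IN={c}   OUT={c}
  B4:   IN={c}   OUT={}
  B5:   IN={}   OUT={}

Merge at B1: OUT[B1] = IN[B2] = {a, c, e, f}
Applying B1's transfer function to that OUT value gives IN[B1] (row B1 above).

Answer: {e, f}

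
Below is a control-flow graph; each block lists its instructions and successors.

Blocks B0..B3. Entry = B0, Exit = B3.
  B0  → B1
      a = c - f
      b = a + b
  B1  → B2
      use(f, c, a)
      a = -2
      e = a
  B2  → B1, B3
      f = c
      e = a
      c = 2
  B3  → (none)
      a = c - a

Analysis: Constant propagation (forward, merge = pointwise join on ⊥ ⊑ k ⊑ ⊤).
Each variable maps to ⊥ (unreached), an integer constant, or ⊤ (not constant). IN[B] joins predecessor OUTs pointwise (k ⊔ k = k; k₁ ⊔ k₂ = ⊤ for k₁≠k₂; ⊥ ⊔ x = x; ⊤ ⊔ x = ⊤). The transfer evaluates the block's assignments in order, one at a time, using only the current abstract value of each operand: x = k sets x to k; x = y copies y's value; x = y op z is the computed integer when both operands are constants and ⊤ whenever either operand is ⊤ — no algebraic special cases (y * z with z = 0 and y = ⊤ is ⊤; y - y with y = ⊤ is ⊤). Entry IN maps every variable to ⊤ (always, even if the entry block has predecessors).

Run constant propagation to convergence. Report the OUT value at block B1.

Converged values:
  B0: | IN=(all ⊤) | OUT=(all ⊤)
  B1: | IN=(all ⊤) | OUT={a:-2, e:-2; rest ⊤}
  B2: | IN={a:-2, e:-2; rest ⊤} | OUT={a:-2, c:2, e:-2; rest ⊤}
  B3: | IN={a:-2, c:2, e:-2; rest ⊤} | OUT={a:4, c:2, e:-2; rest ⊤}

Merge at B1: IN[B1] = OUT[B0] ⊔ OUT[B2] = {a: ⊤, b: ⊤, c: ⊤, d: ⊤, e: ⊤, f: ⊤}
Applying B1's transfer function to that IN value gives OUT[B1] (row B1 above).

Answer: {a: -2, b: ⊤, c: ⊤, d: ⊤, e: -2, f: ⊤}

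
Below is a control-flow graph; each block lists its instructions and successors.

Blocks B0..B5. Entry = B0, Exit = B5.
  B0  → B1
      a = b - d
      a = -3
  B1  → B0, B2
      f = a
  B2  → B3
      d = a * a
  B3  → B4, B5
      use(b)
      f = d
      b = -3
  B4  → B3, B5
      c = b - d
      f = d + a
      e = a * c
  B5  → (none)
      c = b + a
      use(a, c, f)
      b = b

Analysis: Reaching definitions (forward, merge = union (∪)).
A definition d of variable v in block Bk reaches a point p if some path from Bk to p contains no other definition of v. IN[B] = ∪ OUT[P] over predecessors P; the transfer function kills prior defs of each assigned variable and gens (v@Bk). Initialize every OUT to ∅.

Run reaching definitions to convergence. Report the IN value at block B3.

Converged values:
  B0: | IN={a@B0, f@B1} | OUT={a@B0, f@B1}
  B1: | IN={a@B0, f@B1} | OUT={a@B0, f@B1}
  B2: | IN={a@B0, f@B1} | OUT={a@B0, d@B2, f@B1}
  B3: | IN={a@B0, b@B3, c@B4, d@B2, e@B4, f@B1, f@B4} | OUT={a@B0, b@B3, c@B4, d@B2, e@B4, f@B3}
  B4: | IN={a@B0, b@B3, c@B4, d@B2, e@B4, f@B3} | OUT={a@B0, b@B3, c@B4, d@B2, e@B4, f@B4}
  B5: | IN={a@B0, b@B3, c@B4, d@B2, e@B4, f@B3, f@B4} | OUT={a@B0, b@B5, c@B5, d@B2, e@B4, f@B3, f@B4}

Merge at B3: IN[B3] = OUT[B2] ⊔ OUT[B4] = {a@B0, b@B3, c@B4, d@B2, e@B4, f@B1, f@B4}

Answer: {a@B0, b@B3, c@B4, d@B2, e@B4, f@B1, f@B4}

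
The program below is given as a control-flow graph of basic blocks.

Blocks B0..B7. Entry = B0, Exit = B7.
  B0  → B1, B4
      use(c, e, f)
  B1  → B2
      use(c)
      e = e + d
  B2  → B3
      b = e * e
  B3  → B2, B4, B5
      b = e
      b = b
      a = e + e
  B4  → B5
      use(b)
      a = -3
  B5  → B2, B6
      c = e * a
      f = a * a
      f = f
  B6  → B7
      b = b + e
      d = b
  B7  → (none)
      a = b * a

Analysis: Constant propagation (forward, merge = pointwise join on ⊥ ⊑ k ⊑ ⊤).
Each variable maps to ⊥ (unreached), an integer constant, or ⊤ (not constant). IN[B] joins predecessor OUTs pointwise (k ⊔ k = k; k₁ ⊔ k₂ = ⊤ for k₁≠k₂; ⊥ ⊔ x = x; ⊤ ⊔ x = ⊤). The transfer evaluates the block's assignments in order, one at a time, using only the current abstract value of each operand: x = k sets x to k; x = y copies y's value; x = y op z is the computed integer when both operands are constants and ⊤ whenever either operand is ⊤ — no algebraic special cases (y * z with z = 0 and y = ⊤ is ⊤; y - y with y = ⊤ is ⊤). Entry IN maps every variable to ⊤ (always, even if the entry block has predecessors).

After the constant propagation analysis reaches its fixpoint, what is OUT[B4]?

Fixpoint table:
  B0:  IN=(all ⊤)  OUT=(all ⊤)
  B1:  IN=(all ⊤)  OUT=(all ⊤)
  B2:  IN=(all ⊤)  OUT=(all ⊤)
  B3:  IN=(all ⊤)  OUT=(all ⊤)
  B4:  IN=(all ⊤)  OUT={a:-3; rest ⊤}
  B5:  IN=(all ⊤)  OUT=(all ⊤)
  B6:  IN=(all ⊤)  OUT=(all ⊤)
  B7:  IN=(all ⊤)  OUT=(all ⊤)

Merge at B4: IN[B4] = OUT[B0] ⊔ OUT[B3] = {a: ⊤, b: ⊤, c: ⊤, d: ⊤, e: ⊤, f: ⊤}
Applying B4's transfer function to that IN value gives OUT[B4] (row B4 above).

Answer: {a: -3, b: ⊤, c: ⊤, d: ⊤, e: ⊤, f: ⊤}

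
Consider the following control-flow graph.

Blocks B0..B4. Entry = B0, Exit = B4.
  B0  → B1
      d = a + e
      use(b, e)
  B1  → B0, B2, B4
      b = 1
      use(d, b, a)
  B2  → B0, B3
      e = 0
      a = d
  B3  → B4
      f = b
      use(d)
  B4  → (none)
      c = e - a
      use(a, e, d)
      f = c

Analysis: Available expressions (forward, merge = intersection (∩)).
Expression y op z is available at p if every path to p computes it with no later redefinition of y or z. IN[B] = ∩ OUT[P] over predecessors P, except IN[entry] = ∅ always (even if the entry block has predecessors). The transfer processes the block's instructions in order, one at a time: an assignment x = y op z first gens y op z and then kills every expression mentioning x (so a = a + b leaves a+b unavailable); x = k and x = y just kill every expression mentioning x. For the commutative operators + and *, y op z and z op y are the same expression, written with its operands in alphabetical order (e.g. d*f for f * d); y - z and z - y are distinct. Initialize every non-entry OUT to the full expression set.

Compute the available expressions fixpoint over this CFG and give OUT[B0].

Converged values:
  B0:  IN={}  OUT={a+e}
  B1:  IN={a+e}  OUT={a+e}
  B2:  IN={a+e}  OUT={}
  B3:  IN={}  OUT={}
  B4:  IN={}  OUT={e-a}

Merge at B0 (entry node, so the boundary value {} is joined with the incoming edge(s)): IN[B0] = {} ∩ OUT[B1] ∩ OUT[B2] = {}
Applying B0's transfer function to that IN value gives OUT[B0] (row B0 above).

Answer: {a+e}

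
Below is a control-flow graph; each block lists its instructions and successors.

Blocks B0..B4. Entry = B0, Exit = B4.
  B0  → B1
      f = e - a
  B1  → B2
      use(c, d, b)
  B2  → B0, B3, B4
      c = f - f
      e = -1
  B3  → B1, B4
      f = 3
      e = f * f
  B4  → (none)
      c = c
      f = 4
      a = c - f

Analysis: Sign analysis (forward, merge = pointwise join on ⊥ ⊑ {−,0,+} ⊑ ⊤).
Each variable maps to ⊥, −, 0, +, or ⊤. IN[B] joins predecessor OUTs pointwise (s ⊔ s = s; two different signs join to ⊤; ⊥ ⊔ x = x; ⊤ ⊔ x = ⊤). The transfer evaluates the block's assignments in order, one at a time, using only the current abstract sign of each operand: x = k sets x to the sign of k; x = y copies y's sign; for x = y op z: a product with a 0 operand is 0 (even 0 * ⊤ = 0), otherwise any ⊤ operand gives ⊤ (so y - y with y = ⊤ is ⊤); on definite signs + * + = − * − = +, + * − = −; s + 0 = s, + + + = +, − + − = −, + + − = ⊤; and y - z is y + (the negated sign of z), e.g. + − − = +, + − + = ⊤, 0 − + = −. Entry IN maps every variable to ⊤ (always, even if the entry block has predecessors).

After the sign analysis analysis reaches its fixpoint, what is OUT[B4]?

Per-block solution:
  B0: | IN=(all ⊤) | OUT=(all ⊤)
  B1: | IN=(all ⊤) | OUT=(all ⊤)
  B2: | IN=(all ⊤) | OUT={e:-; rest ⊤}
  B3: | IN={e:-; rest ⊤} | OUT={e:+, f:+; rest ⊤}
  B4: | IN=(all ⊤) | OUT={f:+; rest ⊤}

Merge at B4: IN[B4] = OUT[B2] ⊔ OUT[B3] = {a: ⊤, b: ⊤, c: ⊤, d: ⊤, e: ⊤, f: ⊤}
Applying B4's transfer function to that IN value gives OUT[B4] (row B4 above).

Answer: {a: ⊤, b: ⊤, c: ⊤, d: ⊤, e: ⊤, f: +}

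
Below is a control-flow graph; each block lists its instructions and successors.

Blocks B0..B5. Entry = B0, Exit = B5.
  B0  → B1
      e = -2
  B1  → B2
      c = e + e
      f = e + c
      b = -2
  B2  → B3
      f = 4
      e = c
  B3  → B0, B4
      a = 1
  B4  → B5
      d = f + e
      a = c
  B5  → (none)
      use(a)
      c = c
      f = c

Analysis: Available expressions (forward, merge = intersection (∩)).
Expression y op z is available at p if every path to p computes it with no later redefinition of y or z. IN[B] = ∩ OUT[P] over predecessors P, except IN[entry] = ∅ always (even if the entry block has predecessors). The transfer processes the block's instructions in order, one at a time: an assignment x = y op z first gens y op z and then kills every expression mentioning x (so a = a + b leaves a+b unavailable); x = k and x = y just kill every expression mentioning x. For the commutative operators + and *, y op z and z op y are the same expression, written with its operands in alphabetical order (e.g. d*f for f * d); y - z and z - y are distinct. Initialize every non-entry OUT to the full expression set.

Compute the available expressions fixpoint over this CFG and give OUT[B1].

Per-block solution:
  B0:   IN={}   OUT={}
  B1:   IN={}   OUT={c+e, e+e}
  B2:   IN={c+e, e+e}   OUT={}
  B3:   IN={}   OUT={}
  B4:   IN={}   OUT={e+f}
  B5:   IN={e+f}   OUT={}

Merge at B1: IN[B1] = OUT[B0] = {}
Applying B1's transfer function to that IN value gives OUT[B1] (row B1 above).

Answer: {c+e, e+e}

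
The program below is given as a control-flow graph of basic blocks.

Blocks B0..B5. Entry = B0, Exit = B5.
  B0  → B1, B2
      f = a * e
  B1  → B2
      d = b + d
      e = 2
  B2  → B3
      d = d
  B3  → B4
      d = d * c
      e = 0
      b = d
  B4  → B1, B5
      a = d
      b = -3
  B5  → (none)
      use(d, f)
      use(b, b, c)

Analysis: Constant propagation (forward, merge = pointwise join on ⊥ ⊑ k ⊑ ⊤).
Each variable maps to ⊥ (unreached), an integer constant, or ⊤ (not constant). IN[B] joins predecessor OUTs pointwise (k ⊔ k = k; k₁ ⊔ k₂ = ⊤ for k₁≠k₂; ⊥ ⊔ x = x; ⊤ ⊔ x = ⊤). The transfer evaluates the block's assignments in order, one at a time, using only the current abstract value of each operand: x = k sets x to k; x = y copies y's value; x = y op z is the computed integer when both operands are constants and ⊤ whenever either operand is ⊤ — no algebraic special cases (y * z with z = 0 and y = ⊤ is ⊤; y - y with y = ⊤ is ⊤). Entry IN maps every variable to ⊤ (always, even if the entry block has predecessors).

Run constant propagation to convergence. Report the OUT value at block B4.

Fixpoint table:
  B0: | IN=(all ⊤) | OUT=(all ⊤)
  B1: | IN=(all ⊤) | OUT={e:2; rest ⊤}
  B2: | IN=(all ⊤) | OUT=(all ⊤)
  B3: | IN=(all ⊤) | OUT={e:0; rest ⊤}
  B4: | IN={e:0; rest ⊤} | OUT={b:-3, e:0; rest ⊤}
  B5: | IN={b:-3, e:0; rest ⊤} | OUT={b:-3, e:0; rest ⊤}

Merge at B4: IN[B4] = OUT[B3] = {a: ⊤, b: ⊤, c: ⊤, d: ⊤, e: 0, f: ⊤}
Applying B4's transfer function to that IN value gives OUT[B4] (row B4 above).

Answer: {a: ⊤, b: -3, c: ⊤, d: ⊤, e: 0, f: ⊤}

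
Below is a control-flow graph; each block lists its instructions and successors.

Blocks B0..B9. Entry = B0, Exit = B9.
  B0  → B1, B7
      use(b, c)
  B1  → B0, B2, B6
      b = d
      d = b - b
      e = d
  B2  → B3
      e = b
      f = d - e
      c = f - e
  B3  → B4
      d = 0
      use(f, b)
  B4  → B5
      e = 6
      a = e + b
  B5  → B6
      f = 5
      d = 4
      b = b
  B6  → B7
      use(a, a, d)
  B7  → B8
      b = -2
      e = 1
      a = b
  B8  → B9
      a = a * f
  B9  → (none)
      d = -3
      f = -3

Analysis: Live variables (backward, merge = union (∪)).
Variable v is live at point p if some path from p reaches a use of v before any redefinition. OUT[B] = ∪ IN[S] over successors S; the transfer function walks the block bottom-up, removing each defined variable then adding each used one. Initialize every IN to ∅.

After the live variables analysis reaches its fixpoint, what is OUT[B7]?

Per-block solution:
  B0: | IN={a, b, c, d, f} | OUT={a, c, d, f}
  B1: | IN={a, c, d, f} | OUT={a, b, c, d, f}
  B2: | IN={b, d} | OUT={b, f}
  B3: | IN={b, f} | OUT={b}
  B4: | IN={b} | OUT={a, b}
  B5: | IN={a, b} | OUT={a, d, f}
  B6: | IN={a, d, f} | OUT={f}
  B7: | IN={f} | OUT={a, f}
  B8: | IN={a, f} | OUT={}
  B9: | IN={} | OUT={}

Merge at B7: OUT[B7] = IN[B8] = {a, f}

Answer: {a, f}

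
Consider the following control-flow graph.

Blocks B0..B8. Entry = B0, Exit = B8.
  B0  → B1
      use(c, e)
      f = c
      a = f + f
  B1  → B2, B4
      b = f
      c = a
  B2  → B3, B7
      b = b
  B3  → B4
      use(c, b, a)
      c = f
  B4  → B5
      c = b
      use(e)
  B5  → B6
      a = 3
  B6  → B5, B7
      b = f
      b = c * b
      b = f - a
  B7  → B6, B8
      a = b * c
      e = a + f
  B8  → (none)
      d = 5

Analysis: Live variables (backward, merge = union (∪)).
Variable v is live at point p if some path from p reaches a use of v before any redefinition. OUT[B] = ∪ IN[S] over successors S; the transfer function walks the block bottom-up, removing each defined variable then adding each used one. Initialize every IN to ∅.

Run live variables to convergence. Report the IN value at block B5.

Answer: {c, f}

Derivation:
Converged values:
  B0: | IN={c, e} | OUT={a, e, f}
  B1: | IN={a, e, f} | OUT={a, b, c, e, f}
  B2: | IN={a, b, c, e, f} | OUT={a, b, c, e, f}
  B3: | IN={a, b, c, e, f} | OUT={b, e, f}
  B4: | IN={b, e, f} | OUT={c, f}
  B5: | IN={c, f} | OUT={a, c, f}
  B6: | IN={a, c, f} | OUT={b, c, f}
  B7: | IN={b, c, f} | OUT={a, c, f}
  B8: | IN={} | OUT={}

Merge at B5: OUT[B5] = IN[B6] = {a, c, f}
Applying B5's transfer function to that OUT value gives IN[B5] (row B5 above).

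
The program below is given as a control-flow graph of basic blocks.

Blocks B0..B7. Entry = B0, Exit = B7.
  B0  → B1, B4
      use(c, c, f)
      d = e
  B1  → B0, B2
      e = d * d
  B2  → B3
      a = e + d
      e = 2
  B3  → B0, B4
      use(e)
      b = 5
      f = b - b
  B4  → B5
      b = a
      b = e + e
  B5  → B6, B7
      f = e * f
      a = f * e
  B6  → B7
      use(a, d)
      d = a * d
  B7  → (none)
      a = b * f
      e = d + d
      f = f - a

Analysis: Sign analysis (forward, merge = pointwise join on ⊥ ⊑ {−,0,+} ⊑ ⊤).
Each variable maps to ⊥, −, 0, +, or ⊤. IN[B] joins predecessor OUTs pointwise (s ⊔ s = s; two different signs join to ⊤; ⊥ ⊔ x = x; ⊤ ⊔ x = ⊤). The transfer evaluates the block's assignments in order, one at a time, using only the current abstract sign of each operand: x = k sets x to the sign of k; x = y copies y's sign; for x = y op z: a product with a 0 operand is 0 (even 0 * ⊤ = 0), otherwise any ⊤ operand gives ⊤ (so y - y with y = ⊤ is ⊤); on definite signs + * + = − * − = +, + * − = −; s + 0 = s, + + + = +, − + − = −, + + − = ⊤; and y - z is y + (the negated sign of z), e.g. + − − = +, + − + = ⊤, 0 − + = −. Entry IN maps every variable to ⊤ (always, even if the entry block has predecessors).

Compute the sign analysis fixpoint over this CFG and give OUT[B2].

Converged values:
  B0: | IN=(all ⊤) | OUT=(all ⊤)
  B1: | IN=(all ⊤) | OUT=(all ⊤)
  B2: | IN=(all ⊤) | OUT={e:+; rest ⊤}
  B3: | IN={e:+; rest ⊤} | OUT={b:+, e:+; rest ⊤}
  B4: | IN=(all ⊤) | OUT=(all ⊤)
  B5: | IN=(all ⊤) | OUT=(all ⊤)
  B6: | IN=(all ⊤) | OUT=(all ⊤)
  B7: | IN=(all ⊤) | OUT=(all ⊤)

Merge at B2: IN[B2] = OUT[B1] = {a: ⊤, b: ⊤, c: ⊤, d: ⊤, e: ⊤, f: ⊤}
Applying B2's transfer function to that IN value gives OUT[B2] (row B2 above).

Answer: {a: ⊤, b: ⊤, c: ⊤, d: ⊤, e: +, f: ⊤}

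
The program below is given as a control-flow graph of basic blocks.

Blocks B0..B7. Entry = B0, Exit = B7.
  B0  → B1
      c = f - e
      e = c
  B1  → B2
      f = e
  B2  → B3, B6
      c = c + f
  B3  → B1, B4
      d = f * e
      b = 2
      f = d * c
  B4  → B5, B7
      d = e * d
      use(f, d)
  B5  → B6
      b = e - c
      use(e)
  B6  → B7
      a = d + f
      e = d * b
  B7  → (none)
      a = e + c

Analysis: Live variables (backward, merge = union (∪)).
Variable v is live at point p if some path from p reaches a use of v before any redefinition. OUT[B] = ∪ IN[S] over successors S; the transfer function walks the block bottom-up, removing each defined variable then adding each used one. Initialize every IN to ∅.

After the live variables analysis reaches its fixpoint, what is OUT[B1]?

Converged values:
  B0:   IN={b, d, e, f}   OUT={b, c, d, e}
  B1:   IN={b, c, d, e}   OUT={b, c, d, e, f}
  B2:   IN={b, c, d, e, f}   OUT={b, c, d, e, f}
  B3:   IN={c, e, f}   OUT={b, c, d, e, f}
  B4:   IN={c, d, e, f}   OUT={c, d, e, f}
  B5:   IN={c, d, e, f}   OUT={b, c, d, f}
  B6:   IN={b, c, d, f}   OUT={c, e}
  B7:   IN={c, e}   OUT={}

Merge at B1: OUT[B1] = IN[B2] = {b, c, d, e, f}

Answer: {b, c, d, e, f}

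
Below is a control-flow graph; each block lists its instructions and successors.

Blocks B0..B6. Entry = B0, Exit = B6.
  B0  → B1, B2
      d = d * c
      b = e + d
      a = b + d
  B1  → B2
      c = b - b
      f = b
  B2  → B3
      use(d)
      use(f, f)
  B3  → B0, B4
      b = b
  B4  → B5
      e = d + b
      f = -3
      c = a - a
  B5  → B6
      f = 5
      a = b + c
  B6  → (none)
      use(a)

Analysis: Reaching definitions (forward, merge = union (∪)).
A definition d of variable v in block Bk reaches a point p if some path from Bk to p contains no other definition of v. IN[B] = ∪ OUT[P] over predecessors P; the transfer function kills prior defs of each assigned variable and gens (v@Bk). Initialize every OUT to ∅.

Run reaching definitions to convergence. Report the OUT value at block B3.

Fixpoint table:
  B0:  IN={a@B0, b@B3, c@B1, d@B0, f@B1}  OUT={a@B0, b@B0, c@B1, d@B0, f@B1}
  B1:  IN={a@B0, b@B0, c@B1, d@B0, f@B1}  OUT={a@B0, b@B0, c@B1, d@B0, f@B1}
  B2:  IN={a@B0, b@B0, c@B1, d@B0, f@B1}  OUT={a@B0, b@B0, c@B1, d@B0, f@B1}
  B3:  IN={a@B0, b@B0, c@B1, d@B0, f@B1}  OUT={a@B0, b@B3, c@B1, d@B0, f@B1}
  B4:  IN={a@B0, b@B3, c@B1, d@B0, f@B1}  OUT={a@B0, b@B3, c@B4, d@B0, e@B4, f@B4}
  B5:  IN={a@B0, b@B3, c@B4, d@B0, e@B4, f@B4}  OUT={a@B5, b@B3, c@B4, d@B0, e@B4, f@B5}
  B6:  IN={a@B5, b@B3, c@B4, d@B0, e@B4, f@B5}  OUT={a@B5, b@B3, c@B4, d@B0, e@B4, f@B5}

Merge at B3: IN[B3] = OUT[B2] = {a@B0, b@B0, c@B1, d@B0, f@B1}
Applying B3's transfer function to that IN value gives OUT[B3] (row B3 above).

Answer: {a@B0, b@B3, c@B1, d@B0, f@B1}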